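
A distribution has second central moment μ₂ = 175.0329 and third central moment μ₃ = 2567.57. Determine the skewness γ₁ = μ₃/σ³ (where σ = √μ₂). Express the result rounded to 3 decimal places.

1.109

σ = √μ₂ = √175.0329 = 13.23000
σ³ = μ₂^(3/2) = 2315.68527
γ₁ = μ₃/σ³ = 2567.57 / 2315.68527 ≈ 1.109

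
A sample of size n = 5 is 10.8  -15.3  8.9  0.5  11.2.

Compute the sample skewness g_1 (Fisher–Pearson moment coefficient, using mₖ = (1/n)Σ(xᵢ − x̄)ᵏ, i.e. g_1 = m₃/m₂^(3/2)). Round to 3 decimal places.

-1.037

x̄ = (10.8 - 15.3 + 8.9 + 0.5 + 11.2) / 5 = 3.2200
deviations (xᵢ − x̄): 7.5800, -18.5200, 5.6800, -2.7200, 7.9800
Σ(xᵢ − x̄)² = 503.7880 ⇒ m₂ = 503.7880/5 = 100.75760
Σ(xᵢ − x̄)³ = -5245.3663 ⇒ m₃ = -5245.3663/5 = -1049.07326
m₂^(3/2) = 100.75760^(1.5) = 1011.38550
g_1 = m₃ / m₂^(3/2) = -1049.07326 / 1011.38550 ≈ -1.037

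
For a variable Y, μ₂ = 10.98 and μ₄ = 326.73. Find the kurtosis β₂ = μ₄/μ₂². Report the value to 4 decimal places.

2.7101

μ₂² = 10.98² = 120.56040
μ₄/μ₂² = 326.73 / 120.56040 = 2.71009
β₂ ≈ 2.7101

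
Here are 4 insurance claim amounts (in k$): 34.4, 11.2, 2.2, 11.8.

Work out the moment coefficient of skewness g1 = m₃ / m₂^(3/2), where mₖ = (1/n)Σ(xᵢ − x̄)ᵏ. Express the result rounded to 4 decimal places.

0.7875

x̄ = (34.4 + 11.2 + 2.2 + 11.8) / 4 = 14.9000
deviations (xᵢ − x̄): 19.5000, -3.7000, -12.7000, -3.1000
Σ(xᵢ − x̄)² = 564.8400 ⇒ m₂ = 564.8400/4 = 141.21000
Σ(xᵢ − x̄)³ = 5286.0480 ⇒ m₃ = 5286.0480/4 = 1321.51200
m₂^(3/2) = 141.21000^(1.5) = 1678.02404
g1 = m₃ / m₂^(3/2) = 1321.51200 / 1678.02404 ≈ 0.7875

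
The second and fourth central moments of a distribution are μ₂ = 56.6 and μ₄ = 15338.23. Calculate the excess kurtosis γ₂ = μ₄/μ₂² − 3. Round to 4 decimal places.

μ₂² = 56.6² = 3203.56000
μ₄/μ₂² = 15338.23 / 3203.56000 = 4.78787
γ₂ = 4.78787 − 3 ≈ 1.7879

1.7879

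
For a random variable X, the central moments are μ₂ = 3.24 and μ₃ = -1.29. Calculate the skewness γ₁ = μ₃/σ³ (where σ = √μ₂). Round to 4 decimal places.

-0.2212

σ = √μ₂ = √3.24 = 1.80000
σ³ = μ₂^(3/2) = 5.83200
γ₁ = μ₃/σ³ = -1.29 / 5.83200 ≈ -0.2212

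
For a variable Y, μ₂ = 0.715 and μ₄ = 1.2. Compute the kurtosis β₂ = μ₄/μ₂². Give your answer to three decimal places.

μ₂² = 0.715² = 0.51122
μ₄/μ₂² = 1.2 / 0.51122 = 2.34730
β₂ ≈ 2.347

2.347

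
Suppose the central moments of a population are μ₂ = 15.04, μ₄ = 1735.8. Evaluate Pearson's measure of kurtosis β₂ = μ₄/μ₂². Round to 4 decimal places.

7.6737

μ₂² = 15.04² = 226.20160
μ₄/μ₂² = 1735.8 / 226.20160 = 7.67369
β₂ ≈ 7.6737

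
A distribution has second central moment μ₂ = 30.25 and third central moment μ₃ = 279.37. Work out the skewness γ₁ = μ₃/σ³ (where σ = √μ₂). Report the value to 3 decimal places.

1.679

σ = √μ₂ = √30.25 = 5.50000
σ³ = μ₂^(3/2) = 166.37500
γ₁ = μ₃/σ³ = 279.37 / 166.37500 ≈ 1.679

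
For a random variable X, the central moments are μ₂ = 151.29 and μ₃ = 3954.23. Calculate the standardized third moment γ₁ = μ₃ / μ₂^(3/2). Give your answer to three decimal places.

2.125

σ = √μ₂ = √151.29 = 12.30000
σ³ = μ₂^(3/2) = 1860.86700
γ₁ = μ₃/σ³ = 3954.23 / 1860.86700 ≈ 2.125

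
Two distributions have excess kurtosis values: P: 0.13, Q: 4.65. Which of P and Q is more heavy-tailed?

Q

Higher excess kurtosis ⇒ heavier tails relative to the normal distribution.
0.13 vs 4.65: the larger is 4.65, so Q has heavier tails.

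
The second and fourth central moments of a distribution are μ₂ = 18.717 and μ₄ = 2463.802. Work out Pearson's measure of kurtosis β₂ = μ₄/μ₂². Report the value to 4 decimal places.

7.0329

μ₂² = 18.717² = 350.32609
μ₄/μ₂² = 2463.802 / 350.32609 = 7.03288
β₂ ≈ 7.0329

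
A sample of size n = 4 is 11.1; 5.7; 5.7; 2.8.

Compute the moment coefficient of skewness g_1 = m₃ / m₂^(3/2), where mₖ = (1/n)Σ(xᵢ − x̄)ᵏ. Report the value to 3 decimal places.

0.598

x̄ = (11.1 + 5.7 + 5.7 + 2.8) / 4 = 6.3250
deviations (xᵢ − x̄): 4.7750, -0.6250, -0.6250, -3.5250
Σ(xᵢ − x̄)² = 36.0075 ⇒ m₂ = 36.0075/4 = 9.00188
Σ(xᵢ − x̄)³ = 64.5844 ⇒ m₃ = 64.5844/4 = 16.14609
m₂^(3/2) = 9.00188^(1.5) = 27.00844
g_1 = m₃ / m₂^(3/2) = 16.14609 / 27.00844 ≈ 0.598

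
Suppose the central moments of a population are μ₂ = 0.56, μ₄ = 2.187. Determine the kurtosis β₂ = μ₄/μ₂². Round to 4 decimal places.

μ₂² = 0.56² = 0.31360
μ₄/μ₂² = 2.187 / 0.31360 = 6.97385
β₂ ≈ 6.9739

6.9739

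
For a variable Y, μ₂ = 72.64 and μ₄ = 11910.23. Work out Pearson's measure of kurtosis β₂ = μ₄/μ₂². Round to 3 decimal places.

μ₂² = 72.64² = 5276.56960
μ₄/μ₂² = 11910.23 / 5276.56960 = 2.25719
β₂ ≈ 2.257

2.257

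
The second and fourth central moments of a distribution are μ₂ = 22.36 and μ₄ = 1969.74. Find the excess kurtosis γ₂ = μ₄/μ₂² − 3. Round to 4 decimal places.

0.9397

μ₂² = 22.36² = 499.96960
μ₄/μ₂² = 1969.74 / 499.96960 = 3.93972
γ₂ = 3.93972 − 3 ≈ 0.9397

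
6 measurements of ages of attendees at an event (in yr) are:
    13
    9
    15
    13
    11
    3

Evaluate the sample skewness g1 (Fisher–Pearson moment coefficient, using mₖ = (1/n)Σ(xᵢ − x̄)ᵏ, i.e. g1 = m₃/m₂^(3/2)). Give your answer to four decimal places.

x̄ = (13 + 9 + 15 + 13 + 11 + 3) / 6 = 10.6667
deviations (xᵢ − x̄): 2.3333, -1.6667, 4.3333, 2.3333, 0.3333, -7.6667
Σ(xᵢ − x̄)² = 91.3333 ⇒ m₂ = 91.3333/6 = 15.22222
Σ(xᵢ − x̄)³ = -348.4444 ⇒ m₃ = -348.4444/6 = -58.07407
m₂^(3/2) = 15.22222^(1.5) = 59.39051
g1 = m₃ / m₂^(3/2) = -58.07407 / 59.39051 ≈ -0.9778

-0.9778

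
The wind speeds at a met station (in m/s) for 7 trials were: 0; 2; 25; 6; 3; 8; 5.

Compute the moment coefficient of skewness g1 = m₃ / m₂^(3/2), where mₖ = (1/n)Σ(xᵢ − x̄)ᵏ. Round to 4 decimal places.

x̄ = (0 + 2 + 25 + 6 + 3 + 8 + 5) / 7 = 7.0000
deviations (xᵢ − x̄): -7.0000, -5.0000, 18.0000, -1.0000, -4.0000, 1.0000, -2.0000
Σ(xᵢ − x̄)² = 420.0000 ⇒ m₂ = 420.0000/7 = 60.00000
Σ(xᵢ − x̄)³ = 5292.0000 ⇒ m₃ = 5292.0000/7 = 756.00000
m₂^(3/2) = 60.00000^(1.5) = 464.75800
g1 = m₃ / m₂^(3/2) = 756.00000 / 464.75800 ≈ 1.6267

1.6267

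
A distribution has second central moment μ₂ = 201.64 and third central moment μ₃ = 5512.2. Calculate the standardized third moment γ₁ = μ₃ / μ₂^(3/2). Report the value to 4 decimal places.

1.9251

σ = √μ₂ = √201.64 = 14.20000
σ³ = μ₂^(3/2) = 2863.28800
γ₁ = μ₃/σ³ = 5512.2 / 2863.28800 ≈ 1.9251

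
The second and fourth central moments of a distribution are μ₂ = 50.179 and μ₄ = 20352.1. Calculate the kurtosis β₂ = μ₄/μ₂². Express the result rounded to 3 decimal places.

8.083

μ₂² = 50.179² = 2517.93204
μ₄/μ₂² = 20352.1 / 2517.93204 = 8.08286
β₂ ≈ 8.083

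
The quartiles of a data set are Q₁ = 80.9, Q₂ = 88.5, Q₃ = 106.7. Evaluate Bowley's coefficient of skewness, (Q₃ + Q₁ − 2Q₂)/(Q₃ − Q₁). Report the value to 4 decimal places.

numerator: Q₃ + Q₁ − 2Q₂ = 106.7 + 80.9 − 2×88.5 = 10.6000
denominator: Q₃ − Q₁ = 106.7 − 80.9 = 25.8000
Bowley skewness = 10.6000 / 25.8000 ≈ 0.4109

0.4109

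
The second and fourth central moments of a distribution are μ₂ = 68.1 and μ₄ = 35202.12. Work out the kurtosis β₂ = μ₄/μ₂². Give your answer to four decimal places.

μ₂² = 68.1² = 4637.61000
μ₄/μ₂² = 35202.12 / 4637.61000 = 7.59057
β₂ ≈ 7.5906

7.5906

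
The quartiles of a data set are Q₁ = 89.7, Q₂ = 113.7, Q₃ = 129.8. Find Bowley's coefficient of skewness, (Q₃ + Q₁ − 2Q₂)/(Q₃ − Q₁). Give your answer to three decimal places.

-0.197

numerator: Q₃ + Q₁ − 2Q₂ = 129.8 + 89.7 − 2×113.7 = -7.9000
denominator: Q₃ − Q₁ = 129.8 − 89.7 = 40.1000
Bowley skewness = -7.9000 / 40.1000 ≈ -0.197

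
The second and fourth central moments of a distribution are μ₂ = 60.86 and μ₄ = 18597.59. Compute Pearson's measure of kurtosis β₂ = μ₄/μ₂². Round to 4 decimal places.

5.0210

μ₂² = 60.86² = 3703.93960
μ₄/μ₂² = 18597.59 / 3703.93960 = 5.02103
β₂ ≈ 5.0210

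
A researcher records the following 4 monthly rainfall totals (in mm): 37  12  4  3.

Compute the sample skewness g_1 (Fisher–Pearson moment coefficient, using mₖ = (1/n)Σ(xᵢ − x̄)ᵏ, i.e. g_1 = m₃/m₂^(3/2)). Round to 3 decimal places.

0.949

x̄ = (37 + 12 + 4 + 3) / 4 = 14.0000
deviations (xᵢ − x̄): 23.0000, -2.0000, -10.0000, -11.0000
Σ(xᵢ − x̄)² = 754.0000 ⇒ m₂ = 754.0000/4 = 188.50000
Σ(xᵢ − x̄)³ = 9828.0000 ⇒ m₃ = 9828.0000/4 = 2457.00000
m₂^(3/2) = 188.50000^(1.5) = 2588.01645
g_1 = m₃ / m₂^(3/2) = 2457.00000 / 2588.01645 ≈ 0.949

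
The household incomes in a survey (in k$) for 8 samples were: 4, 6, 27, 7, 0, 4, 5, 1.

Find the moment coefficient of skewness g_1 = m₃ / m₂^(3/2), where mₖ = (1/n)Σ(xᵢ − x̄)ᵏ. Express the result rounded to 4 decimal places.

x̄ = (4 + 6 + 27 + 7 + 0 + 4 + 5 + 1) / 8 = 6.7500
deviations (xᵢ − x̄): -2.7500, -0.7500, 20.2500, 0.2500, -6.7500, -2.7500, -1.7500, -5.7500
Σ(xᵢ − x̄)² = 507.5000 ⇒ m₂ = 507.5000/8 = 63.43750
Σ(xᵢ − x̄)³ = 7758.7500 ⇒ m₃ = 7758.7500/8 = 969.84375
m₂^(3/2) = 63.43750^(1.5) = 505.26485
g_1 = m₃ / m₂^(3/2) = 969.84375 / 505.26485 ≈ 1.9195

1.9195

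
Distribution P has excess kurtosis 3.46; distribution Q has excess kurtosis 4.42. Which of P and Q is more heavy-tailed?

Higher excess kurtosis ⇒ heavier tails relative to the normal distribution.
3.46 vs 4.42: the larger is 4.42, so Q has heavier tails.

Q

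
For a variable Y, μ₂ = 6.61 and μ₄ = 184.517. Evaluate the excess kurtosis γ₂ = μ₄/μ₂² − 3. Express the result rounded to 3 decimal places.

1.223

μ₂² = 6.61² = 43.69210
μ₄/μ₂² = 184.517 / 43.69210 = 4.22312
γ₂ = 4.22312 − 3 ≈ 1.223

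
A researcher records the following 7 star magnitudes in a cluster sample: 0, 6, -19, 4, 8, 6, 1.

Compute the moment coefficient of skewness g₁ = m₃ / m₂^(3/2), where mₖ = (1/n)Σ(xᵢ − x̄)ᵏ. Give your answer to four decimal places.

x̄ = (0 + 6 - 19 + 4 + 8 + 6 + 1) / 7 = 0.8571
deviations (xᵢ − x̄): -0.8571, 5.1429, -19.8571, 3.1429, 7.1429, 5.1429, 0.1429
Σ(xᵢ − x̄)² = 508.8571 ⇒ m₂ = 508.8571/7 = 72.69388
Σ(xᵢ − x̄)³ = -7162.8980 ⇒ m₃ = -7162.8980/7 = -1023.27114
m₂^(3/2) = 72.69388^(1.5) = 619.79312
g₁ = m₃ / m₂^(3/2) = -1023.27114 / 619.79312 ≈ -1.6510

-1.6510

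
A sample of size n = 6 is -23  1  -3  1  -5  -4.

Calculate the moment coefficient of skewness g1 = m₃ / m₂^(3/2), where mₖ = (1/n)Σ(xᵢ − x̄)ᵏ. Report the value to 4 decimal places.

x̄ = (-23 + 1 - 3 + 1 - 5 - 4) / 6 = -5.5000
deviations (xᵢ − x̄): -17.5000, 6.5000, 2.5000, 6.5000, 0.5000, 1.5000
Σ(xᵢ − x̄)² = 399.5000 ⇒ m₂ = 399.5000/6 = 66.58333
Σ(xᵢ − x̄)³ = -4791.0000 ⇒ m₃ = -4791.0000/6 = -798.50000
m₂^(3/2) = 66.58333^(1.5) = 543.31075
g1 = m₃ / m₂^(3/2) = -798.50000 / 543.31075 ≈ -1.4697

-1.4697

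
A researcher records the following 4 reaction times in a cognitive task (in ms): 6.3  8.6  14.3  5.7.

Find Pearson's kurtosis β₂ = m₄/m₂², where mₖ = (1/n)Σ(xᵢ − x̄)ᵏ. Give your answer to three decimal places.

2.038

x̄ = 8.7250
Σ(xᵢ − x̄)² = 46.1275 ⇒ m₂ = 11.53188
Σ(xᵢ − x̄)⁴ = 1084.3212 ⇒ m₄ = 271.08030
m₂² = 132.98414
β₂ = m₄/m₂² = 271.08030 / 132.98414 ≈ 2.038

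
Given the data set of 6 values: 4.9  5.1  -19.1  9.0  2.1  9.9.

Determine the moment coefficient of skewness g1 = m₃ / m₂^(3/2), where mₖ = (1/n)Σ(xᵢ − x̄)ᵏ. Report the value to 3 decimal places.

x̄ = (4.9 + 5.1 - 19.1 + 9.0 + 2.1 + 9.9) / 6 = 1.9833
deviations (xᵢ − x̄): 2.9167, 3.1167, -21.0833, 7.0167, 0.1167, 7.9167
Σ(xᵢ − x̄)² = 574.6483 ⇒ m₂ = 574.6483/6 = 95.77472
Σ(xᵢ − x̄)³ = -8474.9786 ⇒ m₃ = -8474.9786/6 = -1412.49643
m₂^(3/2) = 95.77472^(1.5) = 937.29511
g1 = m₃ / m₂^(3/2) = -1412.49643 / 937.29511 ≈ -1.507

-1.507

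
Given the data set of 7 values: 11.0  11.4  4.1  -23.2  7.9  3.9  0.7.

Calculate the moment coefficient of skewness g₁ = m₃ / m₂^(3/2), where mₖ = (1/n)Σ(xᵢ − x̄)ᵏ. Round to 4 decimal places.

-1.5928

x̄ = (11.0 + 11.4 + 4.1 - 23.2 + 7.9 + 3.9 + 0.7) / 7 = 2.2571
deviations (xᵢ − x̄): 8.7429, 9.1429, 1.8429, -25.4571, 5.6429, 1.6429, -1.5571
Σ(xᵢ − x̄)² = 848.4571 ⇒ m₂ = 848.4571/7 = 121.20816
Σ(xᵢ − x̄)³ = -14878.7651 ⇒ m₃ = -14878.7651/7 = -2125.53787
m₂^(3/2) = 121.20816^(1.5) = 1334.43617
g₁ = m₃ / m₂^(3/2) = -2125.53787 / 1334.43617 ≈ -1.5928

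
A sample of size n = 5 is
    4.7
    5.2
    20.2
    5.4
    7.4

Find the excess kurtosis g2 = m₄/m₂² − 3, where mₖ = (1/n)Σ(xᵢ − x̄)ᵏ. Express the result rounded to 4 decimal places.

0.1226

x̄ = 8.5800
Σ(xᵢ − x̄)² = 173.0080 ⇒ m₂ = 34.60160
Σ(xᵢ − x̄)⁴ = 18692.9399 ⇒ m₄ = 3738.58798
m₂² = 1197.27072
g2 = m₄/m₂² − 3 = 3.12259 − 3 ≈ 0.1226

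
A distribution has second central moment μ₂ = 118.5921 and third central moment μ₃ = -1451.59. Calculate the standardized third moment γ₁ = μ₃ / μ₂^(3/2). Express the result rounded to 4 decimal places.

-1.1240

σ = √μ₂ = √118.5921 = 10.89000
σ³ = μ₂^(3/2) = 1291.46797
γ₁ = μ₃/σ³ = -1451.59 / 1291.46797 ≈ -1.1240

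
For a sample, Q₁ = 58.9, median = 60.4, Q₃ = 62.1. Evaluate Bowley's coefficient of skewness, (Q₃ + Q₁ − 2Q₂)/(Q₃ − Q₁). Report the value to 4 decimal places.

0.0625

numerator: Q₃ + Q₁ − 2Q₂ = 62.1 + 58.9 − 2×60.4 = 0.2000
denominator: Q₃ − Q₁ = 62.1 − 58.9 = 3.2000
Bowley skewness = 0.2000 / 3.2000 ≈ 0.0625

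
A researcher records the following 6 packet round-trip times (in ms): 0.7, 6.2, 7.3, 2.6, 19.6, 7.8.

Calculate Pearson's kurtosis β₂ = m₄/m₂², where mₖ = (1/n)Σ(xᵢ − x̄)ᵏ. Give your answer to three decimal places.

3.132

x̄ = 7.3667
Σ(xᵢ − x̄)² = 218.3733 ⇒ m₂ = 36.39556
Σ(xᵢ − x̄)⁴ = 24889.8982 ⇒ m₄ = 4148.31636
m₂² = 1324.63646
β₂ = m₄/m₂² = 4148.31636 / 1324.63646 ≈ 3.132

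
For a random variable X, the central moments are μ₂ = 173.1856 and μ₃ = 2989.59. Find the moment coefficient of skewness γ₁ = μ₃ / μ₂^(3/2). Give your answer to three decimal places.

1.312

σ = √μ₂ = √173.1856 = 13.16000
σ³ = μ₂^(3/2) = 2279.12250
γ₁ = μ₃/σ³ = 2989.59 / 2279.12250 ≈ 1.312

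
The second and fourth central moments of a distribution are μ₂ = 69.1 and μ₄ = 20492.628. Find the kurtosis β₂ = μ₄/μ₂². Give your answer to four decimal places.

μ₂² = 69.1² = 4774.81000
μ₄/μ₂² = 20492.628 / 4774.81000 = 4.29182
β₂ ≈ 4.2918

4.2918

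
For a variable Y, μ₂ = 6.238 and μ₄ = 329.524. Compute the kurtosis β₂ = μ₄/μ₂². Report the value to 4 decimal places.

8.4683

μ₂² = 6.238² = 38.91264
μ₄/μ₂² = 329.524 / 38.91264 = 8.46830
β₂ ≈ 8.4683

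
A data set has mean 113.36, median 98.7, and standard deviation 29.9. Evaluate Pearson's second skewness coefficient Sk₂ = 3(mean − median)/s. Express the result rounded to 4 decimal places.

1.4709

Sk₂ = 3(113.36 − 98.7) / 29.9 = 3 × 14.6600 / 29.9
    = 43.9800 / 29.9 ≈ 1.4709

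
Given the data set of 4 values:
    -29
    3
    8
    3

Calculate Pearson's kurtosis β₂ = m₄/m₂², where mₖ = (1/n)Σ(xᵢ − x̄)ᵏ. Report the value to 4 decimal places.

2.2879

x̄ = -3.7500
Σ(xᵢ − x̄)² = 866.7500 ⇒ m₂ = 216.68750
Σ(xᵢ − x̄)⁴ = 429699.0781 ⇒ m₄ = 107424.76953
m₂² = 46953.47266
β₂ = m₄/m₂² = 107424.76953 / 46953.47266 ≈ 2.2879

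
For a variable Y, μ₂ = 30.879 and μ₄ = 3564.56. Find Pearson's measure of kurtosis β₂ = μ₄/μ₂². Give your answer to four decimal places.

3.7383

μ₂² = 30.879² = 953.51264
μ₄/μ₂² = 3564.56 / 953.51264 = 3.73835
β₂ ≈ 3.7383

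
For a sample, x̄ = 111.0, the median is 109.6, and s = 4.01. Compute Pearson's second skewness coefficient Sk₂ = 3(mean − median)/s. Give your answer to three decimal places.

Sk₂ = 3(111.0 − 109.6) / 4.01 = 3 × 1.4000 / 4.01
    = 4.2000 / 4.01 ≈ 1.047

1.047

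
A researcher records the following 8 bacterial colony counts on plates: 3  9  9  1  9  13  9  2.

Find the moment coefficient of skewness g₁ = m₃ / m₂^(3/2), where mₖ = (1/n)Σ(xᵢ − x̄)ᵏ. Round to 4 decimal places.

x̄ = (3 + 9 + 9 + 1 + 9 + 13 + 9 + 2) / 8 = 6.8750
deviations (xᵢ − x̄): -3.8750, 2.1250, 2.1250, -5.8750, 2.1250, 6.1250, 2.1250, -4.8750
Σ(xᵢ − x̄)² = 128.8750 ⇒ m₂ = 128.8750/8 = 16.10938
Σ(xᵢ − x̄)³ = -108.6563 ⇒ m₃ = -108.6563/8 = -13.58203
m₂^(3/2) = 16.10938^(1.5) = 64.65737
g₁ = m₃ / m₂^(3/2) = -13.58203 / 64.65737 ≈ -0.2101

-0.2101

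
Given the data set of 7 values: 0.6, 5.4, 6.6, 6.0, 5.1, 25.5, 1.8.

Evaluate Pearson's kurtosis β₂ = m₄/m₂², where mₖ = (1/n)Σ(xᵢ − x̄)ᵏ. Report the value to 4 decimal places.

4.5490

x̄ = 7.2857
Σ(xᵢ − x̄)² = 417.0086 ⇒ m₂ = 59.57265
Σ(xᵢ − x̄)⁴ = 113006.8272 ⇒ m₄ = 16143.83245
m₂² = 3548.90099
β₂ = m₄/m₂² = 16143.83245 / 3548.90099 ≈ 4.5490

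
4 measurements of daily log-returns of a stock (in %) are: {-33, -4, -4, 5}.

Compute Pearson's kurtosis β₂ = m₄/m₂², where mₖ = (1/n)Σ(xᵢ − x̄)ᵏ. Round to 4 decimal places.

x̄ = -9.0000
Σ(xᵢ − x̄)² = 822.0000 ⇒ m₂ = 205.50000
Σ(xᵢ − x̄)⁴ = 371442.0000 ⇒ m₄ = 92860.50000
m₂² = 42230.25000
β₂ = m₄/m₂² = 92860.50000 / 42230.25000 ≈ 2.1989

2.1989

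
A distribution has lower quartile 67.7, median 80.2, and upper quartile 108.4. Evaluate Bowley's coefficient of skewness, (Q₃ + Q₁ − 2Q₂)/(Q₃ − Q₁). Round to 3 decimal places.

numerator: Q₃ + Q₁ − 2Q₂ = 108.4 + 67.7 − 2×80.2 = 15.7000
denominator: Q₃ − Q₁ = 108.4 − 67.7 = 40.7000
Bowley skewness = 15.7000 / 40.7000 ≈ 0.386

0.386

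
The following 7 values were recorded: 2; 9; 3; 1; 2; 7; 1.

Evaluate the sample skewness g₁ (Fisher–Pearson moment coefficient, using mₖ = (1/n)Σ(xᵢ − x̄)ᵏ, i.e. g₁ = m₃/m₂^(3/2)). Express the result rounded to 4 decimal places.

0.9078

x̄ = (2 + 9 + 3 + 1 + 2 + 7 + 1) / 7 = 3.5714
deviations (xᵢ − x̄): -1.5714, 5.4286, -0.5714, -2.5714, -1.5714, 3.4286, -2.5714
Σ(xᵢ − x̄)² = 59.7143 ⇒ m₂ = 59.7143/7 = 8.53061
Σ(xᵢ − x̄)³ = 158.3265 ⇒ m₃ = 158.3265/7 = 22.61808
m₂^(3/2) = 8.53061^(1.5) = 24.91554
g₁ = m₃ / m₂^(3/2) = 22.61808 / 24.91554 ≈ 0.9078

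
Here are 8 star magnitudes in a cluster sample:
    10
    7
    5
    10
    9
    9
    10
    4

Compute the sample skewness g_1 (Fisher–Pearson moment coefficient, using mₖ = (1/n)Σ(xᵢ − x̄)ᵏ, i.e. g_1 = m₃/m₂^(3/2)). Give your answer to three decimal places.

x̄ = (10 + 7 + 5 + 10 + 9 + 9 + 10 + 4) / 8 = 8.0000
deviations (xᵢ − x̄): 2.0000, -1.0000, -3.0000, 2.0000, 1.0000, 1.0000, 2.0000, -4.0000
Σ(xᵢ − x̄)² = 40.0000 ⇒ m₂ = 40.0000/8 = 5.00000
Σ(xᵢ − x̄)³ = -66.0000 ⇒ m₃ = -66.0000/8 = -8.25000
m₂^(3/2) = 5.00000^(1.5) = 11.18034
g_1 = m₃ / m₂^(3/2) = -8.25000 / 11.18034 ≈ -0.738

-0.738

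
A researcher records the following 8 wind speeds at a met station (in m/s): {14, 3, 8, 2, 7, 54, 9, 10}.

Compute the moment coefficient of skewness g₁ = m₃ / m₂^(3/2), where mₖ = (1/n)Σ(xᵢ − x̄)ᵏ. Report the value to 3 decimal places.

x̄ = (14 + 3 + 8 + 2 + 7 + 54 + 9 + 10) / 8 = 13.3750
deviations (xᵢ − x̄): 0.6250, -10.3750, -5.3750, -11.3750, -6.3750, 40.6250, -4.3750, -3.3750
Σ(xᵢ − x̄)² = 1987.8750 ⇒ m₂ = 1987.8750/8 = 248.48438
Σ(xᵢ − x̄)³ = 63922.2188 ⇒ m₃ = 63922.2188/8 = 7990.27734
m₂^(3/2) = 248.48438^(1.5) = 3916.95541
g₁ = m₃ / m₂^(3/2) = 7990.27734 / 3916.95541 ≈ 2.040

2.040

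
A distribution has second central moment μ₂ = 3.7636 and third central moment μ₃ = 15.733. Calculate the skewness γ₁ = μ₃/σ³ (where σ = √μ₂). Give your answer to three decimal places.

2.155

σ = √μ₂ = √3.7636 = 1.94000
σ³ = μ₂^(3/2) = 7.30138
γ₁ = μ₃/σ³ = 15.733 / 7.30138 ≈ 2.155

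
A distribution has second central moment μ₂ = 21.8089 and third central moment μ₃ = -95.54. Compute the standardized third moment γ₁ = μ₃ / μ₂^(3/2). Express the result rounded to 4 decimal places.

-0.9381

σ = √μ₂ = √21.8089 = 4.67000
σ³ = μ₂^(3/2) = 101.84756
γ₁ = μ₃/σ³ = -95.54 / 101.84756 ≈ -0.9381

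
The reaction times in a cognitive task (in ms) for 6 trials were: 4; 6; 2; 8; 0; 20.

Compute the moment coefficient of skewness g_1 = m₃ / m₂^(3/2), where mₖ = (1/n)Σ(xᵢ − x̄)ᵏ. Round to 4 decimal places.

x̄ = (4 + 6 + 2 + 8 + 0 + 20) / 6 = 6.6667
deviations (xᵢ − x̄): -2.6667, -0.6667, -4.6667, 1.3333, -6.6667, 13.3333
Σ(xᵢ − x̄)² = 253.3333 ⇒ m₂ = 253.3333/6 = 42.22222
Σ(xᵢ − x̄)³ = 1955.5556 ⇒ m₃ = 1955.5556/6 = 325.92593
m₂^(3/2) = 42.22222^(1.5) = 274.35421
g_1 = m₃ / m₂^(3/2) = 325.92593 / 274.35421 ≈ 1.1880

1.1880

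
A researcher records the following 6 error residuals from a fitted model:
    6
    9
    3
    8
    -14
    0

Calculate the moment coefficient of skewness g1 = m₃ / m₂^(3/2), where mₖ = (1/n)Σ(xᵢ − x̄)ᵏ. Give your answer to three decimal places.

x̄ = (6 + 9 + 3 + 8 - 14 + 0) / 6 = 2.0000
deviations (xᵢ − x̄): 4.0000, 7.0000, 1.0000, 6.0000, -16.0000, -2.0000
Σ(xᵢ − x̄)² = 362.0000 ⇒ m₂ = 362.0000/6 = 60.33333
Σ(xᵢ − x̄)³ = -3480.0000 ⇒ m₃ = -3480.0000/6 = -580.00000
m₂^(3/2) = 60.33333^(1.5) = 468.63636
g1 = m₃ / m₂^(3/2) = -580.00000 / 468.63636 ≈ -1.238

-1.238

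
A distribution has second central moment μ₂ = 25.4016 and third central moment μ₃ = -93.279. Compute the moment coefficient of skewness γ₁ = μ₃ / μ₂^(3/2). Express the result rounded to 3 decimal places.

σ = √μ₂ = √25.4016 = 5.04000
σ³ = μ₂^(3/2) = 128.02406
γ₁ = μ₃/σ³ = -93.279 / 128.02406 ≈ -0.729

-0.729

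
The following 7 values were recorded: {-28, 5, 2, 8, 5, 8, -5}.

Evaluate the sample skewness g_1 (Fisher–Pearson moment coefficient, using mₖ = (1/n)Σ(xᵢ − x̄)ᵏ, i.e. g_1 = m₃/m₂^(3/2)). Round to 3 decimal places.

x̄ = (-28 + 5 + 2 + 8 + 5 + 8 - 5) / 7 = -0.7143
deviations (xᵢ − x̄): -27.2857, 5.7143, 2.7143, 8.7143, 5.7143, 8.7143, -4.2857
Σ(xᵢ − x̄)² = 987.4286 ⇒ m₂ = 987.4286/7 = 141.06122
Σ(xᵢ − x̄)³ = -18676.5306 ⇒ m₃ = -18676.5306/7 = -2668.07580
m₂^(3/2) = 141.06122^(1.5) = 1675.37285
g_1 = m₃ / m₂^(3/2) = -2668.07580 / 1675.37285 ≈ -1.593

-1.593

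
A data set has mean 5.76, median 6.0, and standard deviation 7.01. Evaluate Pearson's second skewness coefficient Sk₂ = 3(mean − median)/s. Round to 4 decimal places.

Sk₂ = 3(5.76 − 6.0) / 7.01 = 3 × -0.2400 / 7.01
    = -0.7200 / 7.01 ≈ -0.1027

-0.1027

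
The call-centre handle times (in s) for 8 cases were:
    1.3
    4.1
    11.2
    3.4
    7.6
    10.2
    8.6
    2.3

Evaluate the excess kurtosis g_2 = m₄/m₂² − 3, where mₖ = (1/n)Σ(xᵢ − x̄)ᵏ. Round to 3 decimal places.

x̄ = 6.0875
Σ(xᵢ − x̄)² = 100.0887 ⇒ m₂ = 12.51109
Σ(xᵢ − x̄)⁴ = 1813.1856 ⇒ m₄ = 226.64820
m₂² = 156.52747
g_2 = m₄/m₂² − 3 = 1.44798 − 3 ≈ -1.552

-1.552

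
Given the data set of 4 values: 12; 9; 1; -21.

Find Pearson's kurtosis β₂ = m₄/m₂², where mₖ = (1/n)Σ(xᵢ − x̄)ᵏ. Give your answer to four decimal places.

x̄ = 0.2500
Σ(xᵢ − x̄)² = 666.7500 ⇒ m₂ = 166.68750
Σ(xᵢ − x̄)⁴ = 228832.0781 ⇒ m₄ = 57208.01953
m₂² = 27784.72266
β₂ = m₄/m₂² = 57208.01953 / 27784.72266 ≈ 2.0590

2.0590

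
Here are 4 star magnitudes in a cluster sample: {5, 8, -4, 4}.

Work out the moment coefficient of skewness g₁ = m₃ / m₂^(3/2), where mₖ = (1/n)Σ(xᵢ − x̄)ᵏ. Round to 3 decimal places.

x̄ = (5 + 8 - 4 + 4) / 4 = 3.2500
deviations (xᵢ − x̄): 1.7500, 4.7500, -7.2500, 0.7500
Σ(xᵢ − x̄)² = 78.7500 ⇒ m₂ = 78.7500/4 = 19.68750
Σ(xᵢ − x̄)³ = -268.1250 ⇒ m₃ = -268.1250/4 = -67.03125
m₂^(3/2) = 19.68750^(1.5) = 87.35462
g₁ = m₃ / m₂^(3/2) = -67.03125 / 87.35462 ≈ -0.767

-0.767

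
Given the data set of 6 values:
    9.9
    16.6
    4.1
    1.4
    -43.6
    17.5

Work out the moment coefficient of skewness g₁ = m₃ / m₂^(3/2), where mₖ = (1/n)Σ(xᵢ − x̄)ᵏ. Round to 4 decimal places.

x̄ = (9.9 + 16.6 + 4.1 + 1.4 - 43.6 + 17.5) / 6 = 0.9833
deviations (xᵢ − x̄): 8.9167, 15.6167, 3.1167, 0.4167, -44.5833, 16.5167
Σ(xᵢ − x̄)² = 2593.7483 ⇒ m₂ = 2593.7483/6 = 432.29139
Σ(xᵢ − x̄)³ = -79563.4836 ⇒ m₃ = -79563.4836/6 = -13260.58059
m₂^(3/2) = 432.29139^(1.5) = 8988.03752
g₁ = m₃ / m₂^(3/2) = -13260.58059 / 8988.03752 ≈ -1.4754

-1.4754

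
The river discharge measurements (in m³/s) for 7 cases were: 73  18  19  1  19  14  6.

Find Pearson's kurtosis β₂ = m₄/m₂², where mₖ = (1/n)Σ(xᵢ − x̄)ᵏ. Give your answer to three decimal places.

4.441

x̄ = 21.4286
Σ(xᵢ − x̄)² = 3393.7143 ⇒ m₂ = 484.81633
Σ(xᵢ − x̄)⁴ = 7307615.1487 ⇒ m₄ = 1043945.02124
m₂² = 235046.87047
β₂ = m₄/m₂² = 1043945.02124 / 235046.87047 ≈ 4.441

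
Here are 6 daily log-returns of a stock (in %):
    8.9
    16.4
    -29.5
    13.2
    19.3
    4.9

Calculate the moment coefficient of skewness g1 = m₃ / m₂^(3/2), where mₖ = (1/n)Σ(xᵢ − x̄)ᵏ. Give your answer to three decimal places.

x̄ = (8.9 + 16.4 - 29.5 + 13.2 + 19.3 + 4.9) / 6 = 5.5333
deviations (xᵢ − x̄): 3.3667, 10.8667, -35.0333, 7.6667, 13.7667, -0.6333
Σ(xᵢ − x̄)² = 1605.4533 ⇒ m₂ = 1605.4533/6 = 267.57556
Σ(xᵢ − x̄)³ = -38616.8236 ⇒ m₃ = -38616.8236/6 = -6436.13726
m₂^(3/2) = 267.57556^(1.5) = 4376.93053
g1 = m₃ / m₂^(3/2) = -6436.13726 / 4376.93053 ≈ -1.470

-1.470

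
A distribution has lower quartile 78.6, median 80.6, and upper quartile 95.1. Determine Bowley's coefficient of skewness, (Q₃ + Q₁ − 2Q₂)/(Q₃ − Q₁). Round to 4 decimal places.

numerator: Q₃ + Q₁ − 2Q₂ = 95.1 + 78.6 − 2×80.6 = 12.5000
denominator: Q₃ − Q₁ = 95.1 − 78.6 = 16.5000
Bowley skewness = 12.5000 / 16.5000 ≈ 0.7576

0.7576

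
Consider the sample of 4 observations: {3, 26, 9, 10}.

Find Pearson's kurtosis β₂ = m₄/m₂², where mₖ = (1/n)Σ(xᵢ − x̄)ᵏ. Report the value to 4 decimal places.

x̄ = 12.0000
Σ(xᵢ − x̄)² = 290.0000 ⇒ m₂ = 72.50000
Σ(xᵢ − x̄)⁴ = 45074.0000 ⇒ m₄ = 11268.50000
m₂² = 5256.25000
β₂ = m₄/m₂² = 11268.50000 / 5256.25000 ≈ 2.1438

2.1438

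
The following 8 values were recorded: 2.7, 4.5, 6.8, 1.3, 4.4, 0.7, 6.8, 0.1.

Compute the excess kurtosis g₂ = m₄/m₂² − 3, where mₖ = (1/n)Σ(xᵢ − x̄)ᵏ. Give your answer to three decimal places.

-1.428

x̄ = 3.4125
Σ(xᵢ − x̄)² = 48.4088 ⇒ m₂ = 6.05109
Σ(xᵢ − x̄)⁴ = 460.4153 ⇒ m₄ = 57.55192
m₂² = 36.61574
g₂ = m₄/m₂² − 3 = 1.57178 − 3 ≈ -1.428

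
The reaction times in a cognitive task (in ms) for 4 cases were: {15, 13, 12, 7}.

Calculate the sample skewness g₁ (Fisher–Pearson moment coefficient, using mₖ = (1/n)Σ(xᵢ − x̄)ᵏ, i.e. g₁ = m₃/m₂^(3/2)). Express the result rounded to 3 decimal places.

-0.692

x̄ = (15 + 13 + 12 + 7) / 4 = 11.7500
deviations (xᵢ − x̄): 3.2500, 1.2500, 0.2500, -4.7500
Σ(xᵢ − x̄)² = 34.7500 ⇒ m₂ = 34.7500/4 = 8.68750
Σ(xᵢ − x̄)³ = -70.8750 ⇒ m₃ = -70.8750/4 = -17.71875
m₂^(3/2) = 8.68750^(1.5) = 25.60603
g₁ = m₃ / m₂^(3/2) = -17.71875 / 25.60603 ≈ -0.692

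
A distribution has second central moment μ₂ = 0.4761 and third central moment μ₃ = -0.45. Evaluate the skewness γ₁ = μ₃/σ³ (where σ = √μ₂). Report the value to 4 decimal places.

σ = √μ₂ = √0.4761 = 0.69000
σ³ = μ₂^(3/2) = 0.32851
γ₁ = μ₃/σ³ = -0.45 / 0.32851 ≈ -1.3698

-1.3698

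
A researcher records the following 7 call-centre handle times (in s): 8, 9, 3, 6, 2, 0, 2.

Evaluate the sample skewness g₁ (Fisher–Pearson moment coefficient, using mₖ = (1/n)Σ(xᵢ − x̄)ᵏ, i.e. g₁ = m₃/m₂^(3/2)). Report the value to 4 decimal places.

x̄ = (8 + 9 + 3 + 6 + 2 + 0 + 2) / 7 = 4.2857
deviations (xᵢ − x̄): 3.7143, 4.7143, -1.2857, 1.7143, -2.2857, -4.2857, -2.2857
Σ(xᵢ − x̄)² = 69.4286 ⇒ m₂ = 69.4286/7 = 9.91837
Σ(xᵢ − x̄)³ = 56.3265 ⇒ m₃ = 56.3265/7 = 8.04665
m₂^(3/2) = 9.91837^(1.5) = 31.23635
g₁ = m₃ / m₂^(3/2) = 8.04665 / 31.23635 ≈ 0.2576

0.2576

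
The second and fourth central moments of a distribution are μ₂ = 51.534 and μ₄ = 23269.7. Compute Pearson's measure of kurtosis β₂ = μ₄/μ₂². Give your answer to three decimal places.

8.762

μ₂² = 51.534² = 2655.75316
μ₄/μ₂² = 23269.7 / 2655.75316 = 8.76200
β₂ ≈ 8.762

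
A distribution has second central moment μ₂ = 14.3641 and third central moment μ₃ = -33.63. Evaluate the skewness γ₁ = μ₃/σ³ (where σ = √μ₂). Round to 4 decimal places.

σ = √μ₂ = √14.3641 = 3.79000
σ³ = μ₂^(3/2) = 54.43994
γ₁ = μ₃/σ³ = -33.63 / 54.43994 ≈ -0.6177

-0.6177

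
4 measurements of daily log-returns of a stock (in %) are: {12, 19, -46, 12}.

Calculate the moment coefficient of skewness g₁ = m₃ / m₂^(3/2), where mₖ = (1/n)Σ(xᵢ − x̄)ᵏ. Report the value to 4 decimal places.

x̄ = (12 + 19 - 46 + 12) / 4 = -0.7500
deviations (xᵢ − x̄): 12.7500, 19.7500, -45.2500, 12.7500
Σ(xᵢ − x̄)² = 2762.7500 ⇒ m₂ = 2762.7500/4 = 690.68750
Σ(xᵢ − x̄)³ = -80803.1250 ⇒ m₃ = -80803.1250/4 = -20200.78125
m₂^(3/2) = 690.68750^(1.5) = 18151.91271
g₁ = m₃ / m₂^(3/2) = -20200.78125 / 18151.91271 ≈ -1.1129

-1.1129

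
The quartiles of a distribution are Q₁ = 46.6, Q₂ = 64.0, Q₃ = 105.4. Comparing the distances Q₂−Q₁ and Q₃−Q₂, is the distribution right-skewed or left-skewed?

Q₂ − Q₁ = 17.4;  Q₃ − Q₂ = 41.4
Q₃ − Q₂ > Q₂ − Q₁ ⇒ the upper half is more spread out ⇒ right-skewed.

right-skewed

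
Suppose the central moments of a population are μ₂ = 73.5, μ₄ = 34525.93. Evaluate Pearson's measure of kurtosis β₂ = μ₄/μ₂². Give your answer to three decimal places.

μ₂² = 73.5² = 5402.25000
μ₄/μ₂² = 34525.93 / 5402.25000 = 6.39103
β₂ ≈ 6.391

6.391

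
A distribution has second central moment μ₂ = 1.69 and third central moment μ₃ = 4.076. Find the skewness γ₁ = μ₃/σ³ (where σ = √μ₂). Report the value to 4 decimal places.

σ = √μ₂ = √1.69 = 1.30000
σ³ = μ₂^(3/2) = 2.19700
γ₁ = μ₃/σ³ = 4.076 / 2.19700 ≈ 1.8553

1.8553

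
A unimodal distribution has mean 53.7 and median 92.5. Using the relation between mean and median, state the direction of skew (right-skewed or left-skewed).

left-skewed

mean − median = 53.7 − 92.5 = -38.8
mean < median ⇒ the longer tail is on the left ⇒ left-skewed (negatively skewed).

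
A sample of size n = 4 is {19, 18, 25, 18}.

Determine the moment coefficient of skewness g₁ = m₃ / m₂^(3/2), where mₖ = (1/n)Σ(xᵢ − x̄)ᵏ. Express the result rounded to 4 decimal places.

1.0895

x̄ = (19 + 18 + 25 + 18) / 4 = 20.0000
deviations (xᵢ − x̄): -1.0000, -2.0000, 5.0000, -2.0000
Σ(xᵢ − x̄)² = 34.0000 ⇒ m₂ = 34.0000/4 = 8.50000
Σ(xᵢ − x̄)³ = 108.0000 ⇒ m₃ = 108.0000/4 = 27.00000
m₂^(3/2) = 8.50000^(1.5) = 24.78155
g₁ = m₃ / m₂^(3/2) = 27.00000 / 24.78155 ≈ 1.0895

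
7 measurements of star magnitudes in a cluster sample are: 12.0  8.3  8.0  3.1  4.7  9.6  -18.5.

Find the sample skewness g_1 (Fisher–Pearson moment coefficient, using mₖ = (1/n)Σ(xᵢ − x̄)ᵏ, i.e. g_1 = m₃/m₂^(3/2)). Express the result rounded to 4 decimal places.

x̄ = (12.0 + 8.3 + 8.0 + 3.1 + 4.7 + 9.6 - 18.5) / 7 = 3.8857
deviations (xᵢ − x̄): 8.1143, 4.4143, 4.1143, -0.7857, 0.8143, 5.7143, -22.3857
Σ(xᵢ − x̄)² = 637.3086 ⇒ m₂ = 637.3086/7 = 91.04408
Σ(xᵢ − x̄)³ = -10341.3718 ⇒ m₃ = -10341.3718/7 = -1477.33882
m₂^(3/2) = 91.04408^(1.5) = 868.71552
g_1 = m₃ / m₂^(3/2) = -1477.33882 / 868.71552 ≈ -1.7006

-1.7006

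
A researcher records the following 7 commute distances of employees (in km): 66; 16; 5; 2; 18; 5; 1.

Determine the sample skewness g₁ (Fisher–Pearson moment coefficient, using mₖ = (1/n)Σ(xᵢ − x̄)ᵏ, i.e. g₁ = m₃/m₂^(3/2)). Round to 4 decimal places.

x̄ = (66 + 16 + 5 + 2 + 18 + 5 + 1) / 7 = 16.1429
deviations (xᵢ − x̄): 49.8571, -0.1429, -11.1429, -14.1429, 1.8571, -11.1429, -15.1429
Σ(xᵢ − x̄)² = 3166.8571 ⇒ m₂ = 3166.8571/7 = 452.40816
Σ(xᵢ − x̄)³ = 114869.7551 ⇒ m₃ = 114869.7551/7 = 16409.96501
m₂^(3/2) = 452.40816^(1.5) = 9622.67126
g₁ = m₃ / m₂^(3/2) = 16409.96501 / 9622.67126 ≈ 1.7053

1.7053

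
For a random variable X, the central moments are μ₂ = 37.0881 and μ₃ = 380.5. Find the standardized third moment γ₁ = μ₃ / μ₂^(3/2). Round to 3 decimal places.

1.685

σ = √μ₂ = √37.0881 = 6.09000
σ³ = μ₂^(3/2) = 225.86653
γ₁ = μ₃/σ³ = 380.5 / 225.86653 ≈ 1.685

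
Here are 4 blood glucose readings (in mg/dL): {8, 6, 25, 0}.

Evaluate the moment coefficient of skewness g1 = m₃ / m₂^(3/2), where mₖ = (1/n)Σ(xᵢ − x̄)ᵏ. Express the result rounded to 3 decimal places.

x̄ = (8 + 6 + 25 + 0) / 4 = 9.7500
deviations (xᵢ − x̄): -1.7500, -3.7500, 15.2500, -9.7500
Σ(xᵢ − x̄)² = 344.7500 ⇒ m₂ = 344.7500/4 = 86.18750
Σ(xᵢ − x̄)³ = 2561.6250 ⇒ m₃ = 2561.6250/4 = 640.40625
m₂^(3/2) = 86.18750^(1.5) = 800.14082
g1 = m₃ / m₂^(3/2) = 640.40625 / 800.14082 ≈ 0.800

0.800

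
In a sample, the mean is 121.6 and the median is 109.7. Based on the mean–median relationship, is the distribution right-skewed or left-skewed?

right-skewed

mean − median = 121.6 − 109.7 = 11.9
mean > median ⇒ the longer tail is on the right ⇒ right-skewed (positively skewed).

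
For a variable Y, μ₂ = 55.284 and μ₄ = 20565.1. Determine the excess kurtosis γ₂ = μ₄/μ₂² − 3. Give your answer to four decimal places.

3.7287

μ₂² = 55.284² = 3056.32066
μ₄/μ₂² = 20565.1 / 3056.32066 = 6.72871
γ₂ = 6.72871 − 3 ≈ 3.7287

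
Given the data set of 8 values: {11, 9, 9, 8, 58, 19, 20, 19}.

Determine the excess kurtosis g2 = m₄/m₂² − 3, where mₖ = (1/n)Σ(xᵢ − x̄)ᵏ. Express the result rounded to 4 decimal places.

2.1144

x̄ = 19.1250
Σ(xᵢ − x̄)² = 1906.8750 ⇒ m₂ = 238.35938
Σ(xᵢ − x̄)⁴ = 2324619.2754 ⇒ m₄ = 290577.40942
m₂² = 56815.19165
g2 = m₄/m₂² − 3 = 5.11443 − 3 ≈ 2.1144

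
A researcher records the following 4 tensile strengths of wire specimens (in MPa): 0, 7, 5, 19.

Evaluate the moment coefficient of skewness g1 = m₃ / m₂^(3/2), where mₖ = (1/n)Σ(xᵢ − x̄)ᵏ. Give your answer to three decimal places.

0.690

x̄ = (0 + 7 + 5 + 19) / 4 = 7.7500
deviations (xᵢ − x̄): -7.7500, -0.7500, -2.7500, 11.2500
Σ(xᵢ − x̄)² = 194.7500 ⇒ m₂ = 194.7500/4 = 48.68750
Σ(xᵢ − x̄)³ = 937.1250 ⇒ m₃ = 937.1250/4 = 234.28125
m₂^(3/2) = 48.68750^(1.5) = 339.72399
g1 = m₃ / m₂^(3/2) = 234.28125 / 339.72399 ≈ 0.690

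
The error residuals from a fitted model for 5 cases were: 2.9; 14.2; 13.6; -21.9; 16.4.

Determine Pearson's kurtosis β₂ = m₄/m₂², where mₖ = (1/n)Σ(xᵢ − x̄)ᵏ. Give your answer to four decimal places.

2.6892

x̄ = 5.0400
Σ(xᵢ − x̄)² = 1016.5720 ⇒ m₂ = 203.31440
Σ(xᵢ − x̄)⁴ = 555816.7452 ⇒ m₄ = 111163.34905
m₂² = 41336.74525
β₂ = m₄/m₂² = 111163.34905 / 41336.74525 ≈ 2.6892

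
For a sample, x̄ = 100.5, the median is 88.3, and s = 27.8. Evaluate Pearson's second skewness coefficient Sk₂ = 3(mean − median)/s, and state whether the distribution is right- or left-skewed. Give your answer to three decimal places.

1.317, right-skewed

Sk₂ = 3(100.5 − 88.3) / 27.8 = 3 × 12.2000 / 27.8
    = 36.6000 / 27.8 ≈ 1.317
Sk₂ > 0 ⇒ mean > median ⇒ right-skewed (positive skew).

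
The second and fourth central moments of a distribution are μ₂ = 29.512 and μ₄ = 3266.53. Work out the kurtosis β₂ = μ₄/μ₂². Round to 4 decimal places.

3.7505

μ₂² = 29.512² = 870.95814
μ₄/μ₂² = 3266.53 / 870.95814 = 3.75050
β₂ ≈ 3.7505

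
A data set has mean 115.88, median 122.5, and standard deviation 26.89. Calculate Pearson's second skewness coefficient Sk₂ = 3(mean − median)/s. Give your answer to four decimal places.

Sk₂ = 3(115.88 − 122.5) / 26.89 = 3 × -6.6200 / 26.89
    = -19.8600 / 26.89 ≈ -0.7386

-0.7386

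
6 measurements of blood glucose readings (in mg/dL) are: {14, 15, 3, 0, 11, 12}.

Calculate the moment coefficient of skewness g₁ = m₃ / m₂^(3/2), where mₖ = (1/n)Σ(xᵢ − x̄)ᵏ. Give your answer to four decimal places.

x̄ = (14 + 15 + 3 + 0 + 11 + 12) / 6 = 9.1667
deviations (xᵢ − x̄): 4.8333, 5.8333, -6.1667, -9.1667, 1.8333, 2.8333
Σ(xᵢ − x̄)² = 190.8333 ⇒ m₂ = 190.8333/6 = 31.80556
Σ(xᵢ − x̄)³ = -664.4444 ⇒ m₃ = -664.4444/6 = -110.74074
m₂^(3/2) = 31.80556^(1.5) = 179.37193
g₁ = m₃ / m₂^(3/2) = -110.74074 / 179.37193 ≈ -0.6174

-0.6174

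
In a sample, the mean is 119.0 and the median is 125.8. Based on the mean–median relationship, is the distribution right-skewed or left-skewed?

left-skewed

mean − median = 119.0 − 125.8 = -6.8
mean < median ⇒ the longer tail is on the left ⇒ left-skewed (negatively skewed).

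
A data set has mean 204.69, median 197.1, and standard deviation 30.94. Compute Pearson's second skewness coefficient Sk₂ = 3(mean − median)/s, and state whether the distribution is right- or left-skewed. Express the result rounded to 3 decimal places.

0.736, right-skewed

Sk₂ = 3(204.69 − 197.1) / 30.94 = 3 × 7.5900 / 30.94
    = 22.7700 / 30.94 ≈ 0.736
Sk₂ > 0 ⇒ mean > median ⇒ right-skewed (positive skew).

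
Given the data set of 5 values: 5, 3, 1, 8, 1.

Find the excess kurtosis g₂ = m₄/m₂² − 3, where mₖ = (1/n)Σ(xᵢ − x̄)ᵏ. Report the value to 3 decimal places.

-1.103

x̄ = 3.6000
Σ(xᵢ − x̄)² = 35.2000 ⇒ m₂ = 7.04000
Σ(xᵢ − x̄)⁴ = 470.1760 ⇒ m₄ = 94.03520
m₂² = 49.56160
g₂ = m₄/m₂² − 3 = 1.89734 − 3 ≈ -1.103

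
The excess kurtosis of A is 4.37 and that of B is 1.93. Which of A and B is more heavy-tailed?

A

Higher excess kurtosis ⇒ heavier tails relative to the normal distribution.
4.37 vs 1.93: the larger is 4.37, so A has heavier tails.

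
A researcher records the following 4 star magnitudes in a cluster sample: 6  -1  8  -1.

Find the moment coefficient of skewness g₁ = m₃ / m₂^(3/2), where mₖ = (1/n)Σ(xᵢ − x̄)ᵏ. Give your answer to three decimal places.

0.090

x̄ = (6 - 1 + 8 - 1) / 4 = 3.0000
deviations (xᵢ − x̄): 3.0000, -4.0000, 5.0000, -4.0000
Σ(xᵢ − x̄)² = 66.0000 ⇒ m₂ = 66.0000/4 = 16.50000
Σ(xᵢ − x̄)³ = 24.0000 ⇒ m₃ = 24.0000/4 = 6.00000
m₂^(3/2) = 16.50000^(1.5) = 67.02332
g₁ = m₃ / m₂^(3/2) = 6.00000 / 67.02332 ≈ 0.090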